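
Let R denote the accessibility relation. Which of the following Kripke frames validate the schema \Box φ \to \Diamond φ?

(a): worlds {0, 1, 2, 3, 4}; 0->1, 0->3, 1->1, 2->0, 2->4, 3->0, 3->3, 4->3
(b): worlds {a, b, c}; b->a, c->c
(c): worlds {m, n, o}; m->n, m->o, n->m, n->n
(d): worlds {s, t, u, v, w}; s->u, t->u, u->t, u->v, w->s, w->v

The schema corresponds to seriality: \forall x \exists y Rxy.
(a): holds.
(b): fails — world a has no successor.
(c): fails — world o has no successor.
(d): fails — world v has no successor.

(a)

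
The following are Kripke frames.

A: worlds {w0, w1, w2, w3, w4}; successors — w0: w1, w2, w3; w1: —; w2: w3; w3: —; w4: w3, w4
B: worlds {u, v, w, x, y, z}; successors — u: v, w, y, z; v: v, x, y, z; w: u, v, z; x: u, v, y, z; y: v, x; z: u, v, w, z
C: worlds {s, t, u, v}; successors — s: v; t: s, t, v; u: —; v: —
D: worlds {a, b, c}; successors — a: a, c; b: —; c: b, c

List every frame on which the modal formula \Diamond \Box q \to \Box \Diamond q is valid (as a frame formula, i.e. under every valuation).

The schema corresponds to convergence: \forall x \forall y \forall z (Rxy \wedge Rxz \to \exists w (Ryw \wedge Rzw)).
A: fails — Rw0w1 and Rw0w1 but w1 and w1 have no common successor.
B: satisfies the condition.
C: fails — Rsv and Rsv but v and v have no common successor.
D: fails — Rcc and Rcb but c and b have no common successor.
Valid on: B.

B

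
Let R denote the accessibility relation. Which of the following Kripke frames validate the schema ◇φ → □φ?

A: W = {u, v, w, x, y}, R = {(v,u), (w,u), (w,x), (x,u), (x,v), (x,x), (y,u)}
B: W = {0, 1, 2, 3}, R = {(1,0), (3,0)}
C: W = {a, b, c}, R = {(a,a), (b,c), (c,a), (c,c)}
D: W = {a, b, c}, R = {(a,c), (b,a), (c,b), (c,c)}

B

The schema corresponds to partial functionality: ∀x ∀y ∀z (Rxy ∧ Rxz → y = z).
A: fails — w sees both u and x.
B: satisfies the condition.
C: fails — c sees both a and c.
D: fails — c sees both b and c.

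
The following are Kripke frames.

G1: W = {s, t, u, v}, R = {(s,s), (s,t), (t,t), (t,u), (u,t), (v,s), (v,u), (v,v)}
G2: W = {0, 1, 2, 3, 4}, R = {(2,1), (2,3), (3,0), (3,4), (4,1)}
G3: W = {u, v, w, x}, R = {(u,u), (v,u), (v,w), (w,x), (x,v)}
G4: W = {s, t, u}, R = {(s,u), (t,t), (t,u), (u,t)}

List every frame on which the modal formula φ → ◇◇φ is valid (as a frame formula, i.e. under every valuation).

Frame correspondent (Sahlqvist): ∀x ∃w (x = w ∧ xR²w) — i.e. a generalized confluence (Geach) condition.
G1: ✓.
G2: fails — at 0 but no w with 0=w and 0R²w.
G3: fails — at v but no t with v=t and vR²t.
G4: fails — at s but no w with s=w and sR²w.
Valid on: G1.

G1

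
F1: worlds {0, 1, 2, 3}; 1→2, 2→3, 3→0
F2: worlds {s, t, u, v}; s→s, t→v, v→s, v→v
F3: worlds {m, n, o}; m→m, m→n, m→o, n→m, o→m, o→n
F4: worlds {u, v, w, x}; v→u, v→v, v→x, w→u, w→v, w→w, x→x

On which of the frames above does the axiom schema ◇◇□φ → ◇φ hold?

Frame correspondent (Sahlqvist): ∀x ∀y (xR²y → ∃w (yRw ∧ xRw)) — i.e. a generalized confluence (Geach) condition.
F1: fails — 1R²3 but no w with 3Rw and 1Rw.
F2: fails — tR²s but no w with sRw and tRw.
F3: holds.
F4: fails — vR²u but no t with uRt and vRt.

F3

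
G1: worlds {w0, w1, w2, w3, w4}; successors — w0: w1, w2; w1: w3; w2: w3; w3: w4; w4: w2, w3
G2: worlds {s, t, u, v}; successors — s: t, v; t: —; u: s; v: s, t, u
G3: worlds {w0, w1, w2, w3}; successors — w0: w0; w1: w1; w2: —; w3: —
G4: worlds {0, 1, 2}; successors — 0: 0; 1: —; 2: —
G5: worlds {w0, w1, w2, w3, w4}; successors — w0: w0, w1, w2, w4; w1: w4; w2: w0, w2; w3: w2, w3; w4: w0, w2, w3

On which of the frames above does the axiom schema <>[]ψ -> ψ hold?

Frame correspondent (Sahlqvist): forall x forall y (Rxy -> Ryx) — i.e. symmetry.
G1: fails — Rw1w3 but not Rw3w1.
G2: fails — Rus but not Rsu.
G3: ✓.
G4: ✓.
G5: fails — Rw3w2 but not Rw2w3.
Valid on: G3, G4.

G3, G4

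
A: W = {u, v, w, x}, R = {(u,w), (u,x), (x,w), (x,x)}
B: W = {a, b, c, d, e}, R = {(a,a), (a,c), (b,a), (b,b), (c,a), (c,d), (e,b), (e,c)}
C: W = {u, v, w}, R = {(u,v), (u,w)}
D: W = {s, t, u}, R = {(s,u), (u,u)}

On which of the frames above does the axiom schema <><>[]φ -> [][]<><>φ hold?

This is the axiom for a generalized confluence (Geach) condition; its first-order frame correspondent is forall x forall y forall z ((x R^2 y & x R^2 z) -> exists w (yRw & z R^2 w)).
A: fails — uR²w, uR²w but no t with wRt and wR²t.
B: fails — aR²a, aR²d but no w with aRw and dR²w.
C: condition met.
D: condition met.
Valid on: C, D.

C, D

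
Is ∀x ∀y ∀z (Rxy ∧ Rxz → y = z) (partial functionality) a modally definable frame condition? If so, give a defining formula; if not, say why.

Yes, by ◇r → □r

This is a Sahlqvist condition; the CD axiom ◇r → □r defines it.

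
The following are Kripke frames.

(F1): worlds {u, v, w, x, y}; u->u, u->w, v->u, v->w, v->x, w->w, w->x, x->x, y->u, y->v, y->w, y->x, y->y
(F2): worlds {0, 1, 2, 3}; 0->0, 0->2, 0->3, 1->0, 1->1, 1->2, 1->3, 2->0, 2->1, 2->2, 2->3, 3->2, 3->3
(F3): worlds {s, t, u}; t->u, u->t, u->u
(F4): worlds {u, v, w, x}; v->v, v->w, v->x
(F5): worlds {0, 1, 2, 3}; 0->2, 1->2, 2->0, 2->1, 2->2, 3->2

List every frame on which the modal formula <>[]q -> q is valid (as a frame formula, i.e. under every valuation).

This is the axiom for symmetry; its first-order frame correspondent is forall x forall y (Rxy -> Ryx).
(F1): fails — Ryx but not Rxy.
(F2): fails — R10 but not R01.
(F3): holds.
(F4): fails — Rvx but not Rxv.
(F5): fails — R32 but not R23.
Valid on: (F3).

(F3)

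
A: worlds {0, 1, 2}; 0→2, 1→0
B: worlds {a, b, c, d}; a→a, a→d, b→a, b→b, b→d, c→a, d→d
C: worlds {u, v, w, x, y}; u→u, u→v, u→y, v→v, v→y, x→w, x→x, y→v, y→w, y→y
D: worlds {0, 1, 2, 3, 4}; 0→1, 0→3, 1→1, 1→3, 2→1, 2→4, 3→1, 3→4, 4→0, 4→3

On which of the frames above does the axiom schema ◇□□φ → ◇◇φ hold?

This is the axiom for a generalized confluence (Geach) condition; its first-order frame correspondent is ∀x ∀y (xRy → ∃w (yR²w ∧ xR²w)).
A: fails — 0R2 but no w with 2R²w and 0R²w.
B: condition met.
C: fails — xRw but no t with wR²t and xR²t.
D: condition met.

B, D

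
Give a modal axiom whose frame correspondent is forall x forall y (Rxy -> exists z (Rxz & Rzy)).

This is density; the standard corresponding axiom is C4: □□ψ → □ψ.
Suppose □□ψ→□ψ is valid. Take Rxy and set V(ψ)={w : xR²w}. Then □□ψ at x, so □ψ at x, so ψ at y, i.e. ∃z(Rxz∧Rzy).

□□ψ → □ψ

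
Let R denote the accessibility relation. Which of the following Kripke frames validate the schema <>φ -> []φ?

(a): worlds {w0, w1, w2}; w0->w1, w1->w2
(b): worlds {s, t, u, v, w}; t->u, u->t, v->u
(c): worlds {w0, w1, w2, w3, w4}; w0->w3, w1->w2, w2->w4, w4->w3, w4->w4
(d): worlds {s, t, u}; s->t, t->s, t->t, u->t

(a), (b)

The schema corresponds to partial functionality: forall x forall y forall z (Rxy & Rxz -> y = z).
(a): satisfies the condition.
(b): satisfies the condition.
(c): fails — w4 sees both w3 and w4.
(d): fails — t sees both s and t.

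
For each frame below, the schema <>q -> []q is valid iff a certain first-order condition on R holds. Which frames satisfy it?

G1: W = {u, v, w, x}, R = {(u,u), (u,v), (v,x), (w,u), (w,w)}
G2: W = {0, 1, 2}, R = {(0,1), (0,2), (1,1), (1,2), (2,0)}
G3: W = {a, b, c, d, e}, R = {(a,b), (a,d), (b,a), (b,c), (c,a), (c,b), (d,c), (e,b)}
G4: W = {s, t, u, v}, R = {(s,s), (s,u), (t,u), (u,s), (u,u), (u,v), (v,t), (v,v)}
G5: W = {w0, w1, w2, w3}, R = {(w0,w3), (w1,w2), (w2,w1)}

The schema corresponds to partial functionality: forall x forall y forall z (Rxy & Rxz -> y = z).
G1: fails — u sees both u and v.
G2: fails — 0 sees both 1 and 2.
G3: fails — a sees both b and d.
G4: fails — s sees both s and u.
G5: ✓.

G5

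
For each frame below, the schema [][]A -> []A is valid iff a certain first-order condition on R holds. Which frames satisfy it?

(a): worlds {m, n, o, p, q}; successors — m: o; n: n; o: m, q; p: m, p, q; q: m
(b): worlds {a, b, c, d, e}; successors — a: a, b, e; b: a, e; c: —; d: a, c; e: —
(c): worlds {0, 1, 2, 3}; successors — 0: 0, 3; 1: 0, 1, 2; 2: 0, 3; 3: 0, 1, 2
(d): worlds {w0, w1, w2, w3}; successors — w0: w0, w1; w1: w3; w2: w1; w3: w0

(c)

This is the axiom for density; its first-order frame correspondent is forall x forall y (Rxy -> exists z (Rxz & Rzy)).
(a): fails — Rmo but no z with Rmz and Rzo.
(b): fails — Rdc but no z with Rdz and Rzc.
(c): satisfies the condition.
(d): fails — Rw1w3 but no z with Rw1z and Rzw3.
Valid on: (c).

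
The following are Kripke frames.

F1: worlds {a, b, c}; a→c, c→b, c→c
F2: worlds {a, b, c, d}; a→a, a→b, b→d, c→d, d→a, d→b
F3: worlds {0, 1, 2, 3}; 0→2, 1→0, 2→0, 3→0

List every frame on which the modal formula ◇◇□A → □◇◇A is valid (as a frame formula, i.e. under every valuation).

Frame correspondent (Sahlqvist): ∀x ∀y ∀z ((xR²y ∧ xRz) → ∃w (yRw ∧ zR²w)) — i.e. a generalized confluence (Geach) condition.
F1: fails — aR²b, aRc but no w with bRw and cR²w.
F2: fails — aR²b, aRb but no w with bRw and bR²w.
F3: ✓.
Valid on: F3.

F3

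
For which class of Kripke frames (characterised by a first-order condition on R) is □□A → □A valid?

Suppose □□A→□A is valid. Take Rxy and set V(A)={w : xR²w}. Then □□A at x, so □A at x, so A at y, i.e. ∃z(Rxz∧Rzy).
The converse is a direct semantic check.
So the correspondent is density.

density: ∀x ∀y (Rxy → ∃z (Rxz ∧ Rzy))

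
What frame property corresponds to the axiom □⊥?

Emptiness of R

This schema is the Ver axiom.
It corresponds to emptiness of R: ∀x ∀y ¬Rxy.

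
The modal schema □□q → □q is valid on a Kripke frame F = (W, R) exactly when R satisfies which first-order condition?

This is the C4 axiom.
It corresponds to density: ∀x ∀y (Rxy → ∃z (Rxz ∧ Rzy)).

density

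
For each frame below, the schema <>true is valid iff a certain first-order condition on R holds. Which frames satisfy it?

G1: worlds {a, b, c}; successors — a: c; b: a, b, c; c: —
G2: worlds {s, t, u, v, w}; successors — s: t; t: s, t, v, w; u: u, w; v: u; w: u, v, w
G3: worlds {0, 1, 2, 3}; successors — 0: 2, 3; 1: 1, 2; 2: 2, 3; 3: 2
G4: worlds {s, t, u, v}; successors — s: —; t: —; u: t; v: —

G2, G3

This is the axiom for seriality; its first-order frame correspondent is forall x exists y Rxy.
G1: fails — world c has no successor.
G2: satisfies the condition.
G3: satisfies the condition.
G4: fails — world s has no successor.
Valid on: G2, G3.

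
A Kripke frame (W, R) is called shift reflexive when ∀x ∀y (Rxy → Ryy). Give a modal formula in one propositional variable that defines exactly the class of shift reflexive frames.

□(□q → q)

This is shift-reflexivity; the standard corresponding axiom is T□: □(□q → q).
Suppose □(□q→q) is valid. Take Rxy and set V(q)={w : Ryw}. Then at y, □q holds; since □(□q→q) at x, □q→q at y, so q at y, i.e. Ryy.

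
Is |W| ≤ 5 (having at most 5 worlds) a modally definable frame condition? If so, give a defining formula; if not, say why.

Any modally definable frame class is closed under disjoint unions.
Any modal formula valid on each of 6 disjoint one-world frames is valid on their disjoint union (validity is preserved under disjoint unions). Each one-world frame has |W|=1≤5, but the union has |W|=6.
So the class is not modally definable.

Not modally definable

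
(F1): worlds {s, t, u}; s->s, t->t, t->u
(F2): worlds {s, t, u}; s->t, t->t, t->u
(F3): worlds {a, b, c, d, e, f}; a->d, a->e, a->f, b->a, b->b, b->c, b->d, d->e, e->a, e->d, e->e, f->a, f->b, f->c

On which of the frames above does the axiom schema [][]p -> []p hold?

(F1), (F2)

The schema corresponds to density: forall x forall y (Rxy -> exists z (Rxz & Rzy)).
(F1): holds.
(F2): holds.
(F3): fails — Raf but no z with Raz and Rzf.
Valid on: (F1), (F2).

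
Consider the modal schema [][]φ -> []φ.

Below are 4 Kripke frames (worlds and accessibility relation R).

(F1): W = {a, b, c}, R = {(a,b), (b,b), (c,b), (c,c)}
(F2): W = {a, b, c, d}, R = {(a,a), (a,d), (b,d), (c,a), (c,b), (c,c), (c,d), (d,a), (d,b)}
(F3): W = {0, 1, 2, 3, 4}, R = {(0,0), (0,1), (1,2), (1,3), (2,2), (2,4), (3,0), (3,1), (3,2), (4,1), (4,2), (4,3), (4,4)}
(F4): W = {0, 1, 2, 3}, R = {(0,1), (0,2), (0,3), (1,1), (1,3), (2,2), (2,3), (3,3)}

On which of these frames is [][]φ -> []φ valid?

(F1), (F4)

This is the axiom for density; its first-order frame correspondent is forall x forall y (Rxy -> exists z (Rxz & Rzy)).
(F1): ✓.
(F2): fails — Rdb but no z with Rdz and Rzb.
(F3): fails — R13 but no z with R1z and Rz3.
(F4): ✓.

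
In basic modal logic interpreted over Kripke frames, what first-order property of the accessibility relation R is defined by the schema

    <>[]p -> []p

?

the Euclidean property: forall x forall y forall z (Rxy & Rxz -> Ryz)

This schema is equivalent to the 5 axiom ◇p → □◇p.
Its frame correspondent is the Euclidean property — forall x forall y forall z (Rxy & Rxz -> Ryz).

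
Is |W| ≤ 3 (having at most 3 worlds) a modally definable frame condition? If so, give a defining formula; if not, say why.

Modal frame validity is preserved under disjoint unions.
Any modal formula valid on each of 4 disjoint one-world frames is valid on their disjoint union (validity is preserved under disjoint unions). Each one-world frame has |W|=1≤3, but the union has |W|=4.
Hence having at most 3 worlds is not modally definable.

No — not modally definable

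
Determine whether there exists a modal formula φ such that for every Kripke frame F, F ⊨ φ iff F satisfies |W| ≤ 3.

Not definable by any modal formula

If a class were modally definable it would be closed under disjoint unions (Goldblatt–Thomason).
Any modal formula valid on each of 4 disjoint one-world frames is valid on their disjoint union (validity is preserved under disjoint unions). Each one-world frame has |W|=1≤3, but the union has |W|=4.
So the class is not modally definable.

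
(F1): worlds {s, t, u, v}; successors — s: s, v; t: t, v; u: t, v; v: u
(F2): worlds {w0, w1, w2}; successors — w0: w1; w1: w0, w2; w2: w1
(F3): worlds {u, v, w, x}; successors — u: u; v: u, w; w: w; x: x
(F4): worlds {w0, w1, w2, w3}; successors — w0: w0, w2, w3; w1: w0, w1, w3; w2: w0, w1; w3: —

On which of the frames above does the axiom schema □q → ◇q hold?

This is the axiom for seriality; its first-order frame correspondent is ∀x ∃y Rxy.
(F1): holds.
(F2): holds.
(F3): holds.
(F4): fails — world w3 has no successor.
Valid on: (F1), (F2), (F3).

(F1), (F2), (F3)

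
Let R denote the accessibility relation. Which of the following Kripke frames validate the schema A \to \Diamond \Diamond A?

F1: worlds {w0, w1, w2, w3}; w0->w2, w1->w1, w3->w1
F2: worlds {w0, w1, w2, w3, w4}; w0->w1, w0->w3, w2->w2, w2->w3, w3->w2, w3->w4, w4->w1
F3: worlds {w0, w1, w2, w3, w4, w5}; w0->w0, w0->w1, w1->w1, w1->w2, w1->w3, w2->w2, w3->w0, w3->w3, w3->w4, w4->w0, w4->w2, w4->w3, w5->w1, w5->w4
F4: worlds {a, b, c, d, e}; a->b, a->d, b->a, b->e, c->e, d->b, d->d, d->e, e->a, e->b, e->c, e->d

This is the axiom for a generalized confluence (Geach) condition; its first-order frame correspondent is \forall x \exists w (x = w \wedge x R^2 w).
F1: fails — at w0 but no w with w0=w and w0R²w.
F2: fails — at w0 but no w with w0=w and w0R²w.
F3: fails — at w5 but no w with w5=w and w5R²w.
F4: holds.
Valid on: F4.

F4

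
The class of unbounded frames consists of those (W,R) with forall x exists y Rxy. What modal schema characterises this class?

□p → ◇p

This is seriality; the standard corresponding axiom is D: □p → ◇p.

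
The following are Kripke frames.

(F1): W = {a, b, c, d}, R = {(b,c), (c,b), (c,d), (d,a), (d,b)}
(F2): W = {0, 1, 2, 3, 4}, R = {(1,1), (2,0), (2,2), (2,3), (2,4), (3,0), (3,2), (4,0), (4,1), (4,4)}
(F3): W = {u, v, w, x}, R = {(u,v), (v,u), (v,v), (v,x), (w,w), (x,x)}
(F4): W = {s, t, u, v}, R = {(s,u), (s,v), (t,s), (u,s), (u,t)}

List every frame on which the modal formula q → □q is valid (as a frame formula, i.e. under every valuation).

This is the axiom for a generalized confluence (Geach) condition; its first-order frame correspondent is ∀x ∀z (xRz → ∃w (x = w ∧ z = w)).
(F1): fails — bRc but b ≠ c.
(F2): fails — 2R0 but 2 ≠ 0.
(F3): fails — uRv but u ≠ v.
(F4): fails — sRu but s ≠ u.
Valid on no frame.

none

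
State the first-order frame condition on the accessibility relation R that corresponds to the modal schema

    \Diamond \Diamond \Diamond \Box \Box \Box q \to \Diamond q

\forall x \forall y (x R^3 y \to \exists w (y R^3 w \wedge xRw))

This is a Sahlqvist (Geach-type) schema ◇^3□^3q → □^0◇^1q.
Minimal-valuation argument: fix x; take any y with xR^3y and any z with xR^0z. Set V(q) to the set of worlds R-reachable from y in exactly 3 steps. Then □^3q holds at y, so the antecedent holds at x; validity forces ◇^1q at z, giving a w with zR^1w and yR^3w.
First-order correspondent: \forall x \forall y (x R^3 y \to \exists w (y R^3 w \wedge xRw)).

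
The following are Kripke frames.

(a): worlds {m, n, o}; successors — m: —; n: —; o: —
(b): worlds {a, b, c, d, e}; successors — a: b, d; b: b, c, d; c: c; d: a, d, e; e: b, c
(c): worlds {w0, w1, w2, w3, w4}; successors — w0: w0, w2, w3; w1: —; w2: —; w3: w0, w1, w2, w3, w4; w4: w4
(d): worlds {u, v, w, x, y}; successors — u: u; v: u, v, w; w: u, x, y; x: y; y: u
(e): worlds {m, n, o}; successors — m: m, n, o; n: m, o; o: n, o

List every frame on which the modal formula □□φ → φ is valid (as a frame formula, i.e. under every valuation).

This is the axiom for a generalized confluence (Geach) condition; its first-order frame correspondent is ∀x ∃w (xR²w ∧ x = w).
(a): fails — at m but no w with mR²w and m=w.
(b): fails — at e but no w with eR²w and e=w.
(c): fails — at w1 but no w with w1R²w and w1=w.
(d): fails — at w but no t with wR²t and w=t.
(e): holds.

(e)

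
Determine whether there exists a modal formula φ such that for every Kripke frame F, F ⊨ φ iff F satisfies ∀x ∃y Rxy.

Yes, by □q → ◇q

Yes: it is seriality, defined by the D schema □q → ◇q.
Suppose □q→◇q is valid. At any x set V(q)=W. Then □q at x, so ◇q at x, so x has a successor.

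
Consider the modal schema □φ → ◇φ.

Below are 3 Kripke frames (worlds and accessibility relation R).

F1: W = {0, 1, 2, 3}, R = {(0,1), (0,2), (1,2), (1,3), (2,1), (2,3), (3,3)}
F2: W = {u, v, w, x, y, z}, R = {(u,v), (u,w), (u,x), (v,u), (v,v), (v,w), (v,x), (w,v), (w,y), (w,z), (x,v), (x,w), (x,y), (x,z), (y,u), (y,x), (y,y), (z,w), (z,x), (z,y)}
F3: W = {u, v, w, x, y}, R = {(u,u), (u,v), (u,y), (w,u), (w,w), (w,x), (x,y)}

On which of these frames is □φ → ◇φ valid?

The schema corresponds to seriality: ∀x ∃y Rxy.
F1: ✓.
F2: ✓.
F3: fails — world v has no successor.
Valid on: F1, F2.

F1, F2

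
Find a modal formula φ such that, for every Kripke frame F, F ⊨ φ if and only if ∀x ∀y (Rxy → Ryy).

The condition is shift-reflexivity. The T□ schema □(□p → p) defines it.
Suppose □(□p→p) is valid. Take Rxy and set V(p)={w : Ryw}. Then at y, □p holds; since □(□p→p) at x, □p→p at y, so p at y, i.e. Ryy.

□(□p → p)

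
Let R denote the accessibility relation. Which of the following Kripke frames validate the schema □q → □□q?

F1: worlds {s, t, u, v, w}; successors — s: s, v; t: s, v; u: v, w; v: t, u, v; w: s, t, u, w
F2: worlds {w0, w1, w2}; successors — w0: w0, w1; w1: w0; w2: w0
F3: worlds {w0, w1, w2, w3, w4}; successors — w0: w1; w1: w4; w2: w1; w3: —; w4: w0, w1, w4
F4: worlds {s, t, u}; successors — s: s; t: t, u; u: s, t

none

This is the axiom for transitivity; its first-order frame correspondent is ∀x ∀y ∀z (Rxy ∧ Ryz → Rxz).
F1: fails — Ruv and Rvt but not Rut.
F2: fails — Rw1w0 and Rw0w1 but not Rw1w1.
F3: fails — Rw0w1 and Rw1w4 but not Rw0w4.
F4: fails — Rut and Rtu but not Ruu.
Valid on no frame.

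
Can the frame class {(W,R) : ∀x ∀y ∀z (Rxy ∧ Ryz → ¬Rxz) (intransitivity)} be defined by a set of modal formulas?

Any modally definable frame class is closed under surjective bounded morphisms.
The 3-cycle (worlds s,t,u with s→t→u→s) is intransitive. Mapping every world to a single reflexive point • is a surjective bounded morphism; the reflexive point is not intransitive (R••∧R•• but R••).
So the class is not modally definable.

Not definable by any modal formula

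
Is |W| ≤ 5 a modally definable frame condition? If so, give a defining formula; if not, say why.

If a class were modally definable it would be closed under disjoint unions (Goldblatt–Thomason).
Any modal formula valid on each of 6 disjoint one-world frames is valid on their disjoint union (validity is preserved under disjoint unions). Each one-world frame has |W|=1≤5, but the union has |W|=6.
So the class is not modally definable.

No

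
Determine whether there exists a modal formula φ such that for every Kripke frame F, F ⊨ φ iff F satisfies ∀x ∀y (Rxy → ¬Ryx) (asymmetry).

No — not modally definable

Any modally definable frame class is closed under surjective bounded morphisms.
The 3-cycle (worlds a,b,c with a→b→c→a) is asymmetric. Mapping every world to a single reflexive point • is a surjective bounded morphism, and the reflexive point is not asymmetric (R•• but asymmetry requires ¬R••).
Hence asymmetry is not modally definable.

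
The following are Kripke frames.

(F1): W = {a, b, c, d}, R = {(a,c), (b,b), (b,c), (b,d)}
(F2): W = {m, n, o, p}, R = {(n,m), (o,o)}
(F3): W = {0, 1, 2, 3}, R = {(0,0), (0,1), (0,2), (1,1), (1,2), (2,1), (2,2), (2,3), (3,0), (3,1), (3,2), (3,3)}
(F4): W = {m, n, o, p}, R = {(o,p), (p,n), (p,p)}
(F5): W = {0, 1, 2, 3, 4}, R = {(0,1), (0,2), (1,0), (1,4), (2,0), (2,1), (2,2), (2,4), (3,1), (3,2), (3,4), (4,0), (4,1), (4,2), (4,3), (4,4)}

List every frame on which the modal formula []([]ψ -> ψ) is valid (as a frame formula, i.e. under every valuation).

(F3)

This is the axiom for shift-reflexivity; its first-order frame correspondent is forall x forall y (Rxy -> Ryy).
(F1): fails — Rac but not Rcc.
(F2): fails — Rnm but not Rmm.
(F3): satisfies the condition.
(F4): fails — Rpn but not Rnn.
(F5): fails — R10 but not R00.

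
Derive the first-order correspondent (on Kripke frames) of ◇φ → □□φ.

This is a Sahlqvist (Geach-type) schema ◇^1□^0φ → □^2◇^0φ.
First-order correspondent: ∀x ∀y ∀z ((xRy ∧ xR²z) → ∃w (y = w ∧ z = w)).

∀x ∀y ∀z ((xRy ∧ xR²z) → ∃w (y = w ∧ z = w))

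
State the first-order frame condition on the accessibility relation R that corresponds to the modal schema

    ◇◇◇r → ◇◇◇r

This is a Sahlqvist (Geach-type) schema ◇^3□^0r → □^0◇^3r.
Minimal-valuation argument: fix x; take any y with xR^3y and any z with xR^0z. Set V(r) to the set of worlds R-reachable from y in exactly 0 steps. Then □^0r holds at y, so the antecedent holds at x; validity forces ◇^3r at z, giving a w with zR^3w and yR^0w.
First-order correspondent: ∀x ∀y (xR³y → ∃w (y = w ∧ xR³w)).

∀x ∀y (xR³y → ∃w (y = w ∧ xR³w))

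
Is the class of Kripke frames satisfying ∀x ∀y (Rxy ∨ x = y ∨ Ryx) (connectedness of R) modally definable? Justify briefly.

Not modally definable

Any modally definable frame class is closed under disjoint unions.
Take 2 disjoint single-world reflexive frames: each is trivially connected, but their disjoint union has 2 worlds with no edge between distinct components, so it is not connected.
So no modal formula (or set of formulas) defines exactly the connected frames.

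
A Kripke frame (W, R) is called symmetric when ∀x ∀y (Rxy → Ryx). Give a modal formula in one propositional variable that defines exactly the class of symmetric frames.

The condition is symmetry. The B schema ψ → □◇ψ defines it.
Suppose ψ→□◇ψ is valid. Take Rxy and set V(ψ)={x}. Then ψ at x, so □◇ψ at x, so ◇ψ at y, so some z with Ryz has ψ; z=x, i.e. Ryx.

ψ → □◇ψ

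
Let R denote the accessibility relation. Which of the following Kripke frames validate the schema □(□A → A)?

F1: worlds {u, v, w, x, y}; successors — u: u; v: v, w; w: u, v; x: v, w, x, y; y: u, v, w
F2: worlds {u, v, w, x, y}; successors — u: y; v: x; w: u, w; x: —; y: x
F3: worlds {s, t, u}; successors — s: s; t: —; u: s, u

This is the axiom for shift-reflexivity; its first-order frame correspondent is ∀x ∀y (Rxy → Ryy).
F1: fails — Rxw but not Rww.
F2: fails — Ryx but not Rxx.
F3: ✓.
Valid on: F3.

F3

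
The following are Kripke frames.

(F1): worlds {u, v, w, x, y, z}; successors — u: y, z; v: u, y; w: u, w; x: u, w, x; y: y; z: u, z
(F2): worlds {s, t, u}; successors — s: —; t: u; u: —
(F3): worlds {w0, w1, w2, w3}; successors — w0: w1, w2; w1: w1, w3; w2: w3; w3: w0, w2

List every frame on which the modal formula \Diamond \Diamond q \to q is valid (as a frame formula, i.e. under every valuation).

(F2)

The schema corresponds to a generalized confluence (Geach) condition: \forall x \forall y (x R^2 y \to \exists w (y = w \wedge x = w)).
(F1): fails — uR²y but y ≠ u.
(F2): ✓.
(F3): fails — w0R²w1 but w1 ≠ w0.
Valid on: (F2).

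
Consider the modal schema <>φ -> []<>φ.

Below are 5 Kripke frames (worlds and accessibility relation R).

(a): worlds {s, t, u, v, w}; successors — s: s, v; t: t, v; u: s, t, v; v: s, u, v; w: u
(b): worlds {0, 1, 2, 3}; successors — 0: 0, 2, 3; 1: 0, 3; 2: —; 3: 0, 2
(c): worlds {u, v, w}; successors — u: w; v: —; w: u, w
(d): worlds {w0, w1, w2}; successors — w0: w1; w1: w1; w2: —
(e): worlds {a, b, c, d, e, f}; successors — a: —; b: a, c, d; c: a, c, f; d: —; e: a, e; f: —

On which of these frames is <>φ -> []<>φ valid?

(d)

Frame correspondent (Sahlqvist): forall x forall y forall z (Rxy & Rxz -> Ryz) — i.e. the Euclidean property.
(a): fails — Rtv and Rtt but not Rvt.
(b): fails — R02 and R00 but not R20.
(c): fails — Rwu and Rwu but not Ruu.
(d): ✓.
(e): fails — Rbc and Rbd but not Rcd.
Valid on: (d).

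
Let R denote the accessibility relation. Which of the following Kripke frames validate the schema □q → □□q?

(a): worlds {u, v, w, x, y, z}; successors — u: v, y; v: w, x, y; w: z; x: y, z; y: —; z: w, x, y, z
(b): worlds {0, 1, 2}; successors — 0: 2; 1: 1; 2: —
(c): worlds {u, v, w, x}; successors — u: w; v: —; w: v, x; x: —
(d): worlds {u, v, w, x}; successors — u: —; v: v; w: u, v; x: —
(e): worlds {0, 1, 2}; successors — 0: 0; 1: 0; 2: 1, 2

(b), (d)

The schema corresponds to transitivity: ∀x ∀y ∀z (Rxy ∧ Ryz → Rxz).
(a): fails — Ruv and Rvw but not Ruw.
(b): ✓.
(c): fails — Ruw and Rwx but not Rux.
(d): ✓.
(e): fails — R21 and R10 but not R20.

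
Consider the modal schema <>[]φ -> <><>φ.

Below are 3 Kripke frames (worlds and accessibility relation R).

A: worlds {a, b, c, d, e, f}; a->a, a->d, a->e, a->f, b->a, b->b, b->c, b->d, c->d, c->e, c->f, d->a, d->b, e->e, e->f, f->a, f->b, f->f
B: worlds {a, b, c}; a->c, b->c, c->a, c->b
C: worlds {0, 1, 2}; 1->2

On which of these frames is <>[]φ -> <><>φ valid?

A, B

This is the axiom for a generalized confluence (Geach) condition; its first-order frame correspondent is forall x forall y (xRy -> exists w (yRw & x R^2 w)).
A: satisfies the condition.
B: satisfies the condition.
C: fails — 1R2 but no w with 2Rw and 1R²w.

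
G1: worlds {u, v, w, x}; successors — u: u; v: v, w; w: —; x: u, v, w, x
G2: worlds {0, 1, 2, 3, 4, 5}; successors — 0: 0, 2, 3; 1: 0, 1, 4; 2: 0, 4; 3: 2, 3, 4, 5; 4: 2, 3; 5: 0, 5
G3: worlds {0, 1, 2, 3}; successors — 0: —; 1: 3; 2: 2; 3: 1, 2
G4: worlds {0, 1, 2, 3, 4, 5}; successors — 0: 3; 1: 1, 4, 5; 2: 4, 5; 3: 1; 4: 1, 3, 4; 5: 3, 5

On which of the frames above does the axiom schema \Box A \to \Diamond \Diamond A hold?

Frame correspondent (Sahlqvist): \forall x \exists w (xRw \wedge x R^2 w) — i.e. a generalized confluence (Geach) condition.
G1: fails — at w but no t with wRt and wR²t.
G2: satisfies the condition.
G3: fails — at 0 but no w with 0Rw and 0R²w.
G4: fails — at 0 but no w with 0Rw and 0R²w.
Valid on: G2.

G2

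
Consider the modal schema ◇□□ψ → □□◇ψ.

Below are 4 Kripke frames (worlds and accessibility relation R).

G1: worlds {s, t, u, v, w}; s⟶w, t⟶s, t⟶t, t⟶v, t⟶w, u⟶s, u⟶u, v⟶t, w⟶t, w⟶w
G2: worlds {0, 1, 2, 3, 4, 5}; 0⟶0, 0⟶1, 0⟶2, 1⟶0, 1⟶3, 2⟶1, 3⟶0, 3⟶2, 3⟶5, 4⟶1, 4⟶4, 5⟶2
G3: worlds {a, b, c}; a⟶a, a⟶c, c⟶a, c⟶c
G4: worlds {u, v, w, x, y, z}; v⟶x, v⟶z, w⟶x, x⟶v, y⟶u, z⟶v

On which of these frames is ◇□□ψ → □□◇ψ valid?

The schema corresponds to a generalized confluence (Geach) condition: ∀x ∀y ∀z ((xRy ∧ xR²z) → ∃w (yR²w ∧ zRw)).
G1: fails — uRs, uR²u but no w* with sR²w* and uRw*.
G2: fails — 0R2, 0R²2 but no w with 2R²w and 2Rw.
G3: satisfies the condition.
G4: satisfies the condition.
Valid on: G3, G4.

G3, G4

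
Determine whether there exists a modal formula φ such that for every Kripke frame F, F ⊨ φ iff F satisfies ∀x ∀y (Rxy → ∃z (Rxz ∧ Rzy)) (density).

Definable; □□p → □p defines it

Yes: it is density, defined by the C4 schema □□p → □p.
Suppose □□p→□p is valid. Take Rxy and set V(p)={w : xR²w}. Then □□p at x, so □p at x, so p at y, i.e. ∃z(Rxz∧Rzy).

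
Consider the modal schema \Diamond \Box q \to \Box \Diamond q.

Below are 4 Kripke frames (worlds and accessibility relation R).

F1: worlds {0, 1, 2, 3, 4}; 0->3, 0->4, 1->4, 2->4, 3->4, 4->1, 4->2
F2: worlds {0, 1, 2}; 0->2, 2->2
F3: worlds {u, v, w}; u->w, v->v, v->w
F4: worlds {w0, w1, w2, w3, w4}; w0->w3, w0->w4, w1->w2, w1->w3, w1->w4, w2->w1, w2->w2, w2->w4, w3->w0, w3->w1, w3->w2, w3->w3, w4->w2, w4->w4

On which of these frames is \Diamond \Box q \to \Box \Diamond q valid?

Frame correspondent (Sahlqvist): \forall x \forall y \forall z (Rxy \wedge Rxz \to \exists w (Ryw \wedge Rzw)) — i.e. convergence.
F1: fails — R04 and R03 but 4 and 3 have no common successor.
F2: holds.
F3: fails — Ruw and Ruw but w and w have no common successor.
F4: holds.
Valid on: F2, F4.

F2, F4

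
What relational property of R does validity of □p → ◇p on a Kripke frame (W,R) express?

seriality: ∀x ∃y Rxy

Suppose □p→◇p is valid. At any x set V(p)=W. Then □p at x, so ◇p at x, so x has a successor.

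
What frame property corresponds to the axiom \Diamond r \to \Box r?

This schema is the CD axiom.
It corresponds to partial functionality: \forall x \forall y \forall z (Rxy \wedge Rxz \to y = z).

partial functionality: \forall x \forall y \forall z (Rxy \wedge Rxz \to y = z)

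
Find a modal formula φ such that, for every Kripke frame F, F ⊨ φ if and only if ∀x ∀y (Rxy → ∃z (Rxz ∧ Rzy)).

This is density; the standard corresponding axiom is C4: □□r → □r.

□□r → □r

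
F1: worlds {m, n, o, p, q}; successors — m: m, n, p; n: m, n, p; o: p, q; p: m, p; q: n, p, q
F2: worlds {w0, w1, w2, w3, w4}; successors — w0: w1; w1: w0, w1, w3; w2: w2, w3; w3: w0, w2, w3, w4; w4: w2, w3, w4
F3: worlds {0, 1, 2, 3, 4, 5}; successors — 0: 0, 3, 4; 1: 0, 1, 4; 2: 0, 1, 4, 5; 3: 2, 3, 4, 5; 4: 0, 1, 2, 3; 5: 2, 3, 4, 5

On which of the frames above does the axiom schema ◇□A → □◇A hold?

Frame correspondent (Sahlqvist): ∀x ∀y ∀z (Rxy ∧ Rxz → ∃w (Ryw ∧ Rzw)) — i.e. convergence.
F1: condition met.
F2: fails — Rw1w0 and Rw1w3 but w0 and w3 have no common successor.
F3: condition met.
Valid on: F1, F3.

F1, F3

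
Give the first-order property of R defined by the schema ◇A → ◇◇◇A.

∀x ∀y (xRy → ∃w (y = w ∧ xR³w))

This is a Sahlqvist (Geach-type) schema ◇^1□^0A → □^0◇^3A.
First-order correspondent: ∀x ∀y (xRy → ∃w (y = w ∧ xR³w)).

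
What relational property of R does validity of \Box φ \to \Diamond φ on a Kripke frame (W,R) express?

seriality

Suppose □φ→◇φ is valid. At any x set V(φ)=W. Then □φ at x, so ◇φ at x, so x has a successor.
Conversely, on a frame with seriality the schema holds at every world under every valuation.
So the correspondent is seriality.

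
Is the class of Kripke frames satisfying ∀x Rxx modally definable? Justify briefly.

Definable; □p → p defines it

This is a Sahlqvist condition; the T axiom □p → p defines it.
Suppose □p→p is valid. At any x set V(p)={w : Rxw}. Then □p holds at x, so p holds at x, i.e. Rxx.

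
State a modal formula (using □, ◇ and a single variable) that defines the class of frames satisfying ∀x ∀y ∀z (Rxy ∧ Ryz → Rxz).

This is transitivity; the standard corresponding axiom is 4: □q → □□q.
Suppose □q→□□q is valid. Take Rxy, Ryz and set V(q)={w : Rxw}. Then □q at x, so □□q at x, so □q at y, so q at z, i.e. Rxz.

□q → □□q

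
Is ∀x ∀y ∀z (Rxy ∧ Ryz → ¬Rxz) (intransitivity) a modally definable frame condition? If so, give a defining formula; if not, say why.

Not definable by any modal formula

Modal frame validity is preserved under surjective bounded morphisms.
The 3-cycle (worlds w0,w1,w2 with w0→w1→w2→w0) is intransitive. Mapping every world to a single reflexive point • is a surjective bounded morphism; the reflexive point is not intransitive (R••∧R•• but R••).
Hence intransitivity is not modally definable.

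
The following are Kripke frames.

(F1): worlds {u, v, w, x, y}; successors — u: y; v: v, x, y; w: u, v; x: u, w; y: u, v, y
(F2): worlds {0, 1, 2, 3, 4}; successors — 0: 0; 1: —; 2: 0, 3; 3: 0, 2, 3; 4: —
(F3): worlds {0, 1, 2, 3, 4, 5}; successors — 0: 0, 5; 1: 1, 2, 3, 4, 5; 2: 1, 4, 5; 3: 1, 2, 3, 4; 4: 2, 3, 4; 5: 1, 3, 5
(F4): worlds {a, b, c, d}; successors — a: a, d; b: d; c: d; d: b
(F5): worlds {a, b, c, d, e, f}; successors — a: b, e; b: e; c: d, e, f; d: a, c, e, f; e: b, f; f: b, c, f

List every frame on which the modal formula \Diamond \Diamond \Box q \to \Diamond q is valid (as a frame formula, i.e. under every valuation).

(F2)

Frame correspondent (Sahlqvist): \forall x \forall y (x R^2 y \to \exists w (yRw \wedge xRw)) — i.e. a generalized confluence (Geach) condition.
(F1): fails — vR²x but no t with xRt and vRt.
(F2): condition met.
(F3): fails — 0R²3 but no w with 3Rw and 0Rw.
(F4): fails — aR²d but no w with dRw and aRw.
(F5): fails — bR²f but no w with fRw and bRw.
Valid on: (F2).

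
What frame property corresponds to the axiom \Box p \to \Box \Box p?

transitivity

This is the 4 axiom.
It corresponds to transitivity: \forall x \forall y \forall z (Rxy \wedge Ryz \to Rxz).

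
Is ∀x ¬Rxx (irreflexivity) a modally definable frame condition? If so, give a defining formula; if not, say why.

If a class were modally definable it would be closed under surjective bounded morphisms (Goldblatt–Thomason).
The 3-cycle (worlds 0,1,2 with 0→1→2→0) is irreflexive, and the map sending every world to a single reflexive point • is a surjective bounded morphism (forth: every edge maps to (•,•); back: every world has a successor). So any modal formula valid on the 3-cycle is also valid on the reflexive point, which is not irreflexive.
So no modal formula (or set of formulas) defines exactly the irreflexive frames.

Not modally definable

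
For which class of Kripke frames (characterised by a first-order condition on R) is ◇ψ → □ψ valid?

partial functionality: ∀x ∀y ∀z (Rxy ∧ Rxz → y = z)

Suppose ◇ψ→□ψ is valid. Take Rxy, Rxz and set V(ψ)={y}. Then ◇ψ at x, so □ψ at x, so ψ at z, i.e. z=y.
The converse is a direct semantic check.
Frame condition: ∀x ∀y ∀z (Rxy ∧ Rxz → y = z).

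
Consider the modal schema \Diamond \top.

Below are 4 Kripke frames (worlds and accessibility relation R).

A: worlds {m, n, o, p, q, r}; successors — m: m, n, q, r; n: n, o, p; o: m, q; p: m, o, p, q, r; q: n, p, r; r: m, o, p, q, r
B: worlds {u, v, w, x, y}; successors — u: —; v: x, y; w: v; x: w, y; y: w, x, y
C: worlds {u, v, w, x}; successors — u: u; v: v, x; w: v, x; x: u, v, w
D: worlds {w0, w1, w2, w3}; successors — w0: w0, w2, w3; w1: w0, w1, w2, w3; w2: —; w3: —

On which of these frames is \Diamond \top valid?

This is the axiom for seriality; its first-order frame correspondent is \forall x \exists y Rxy.
A: holds.
B: fails — world u has no successor.
C: holds.
D: fails — world w2 has no successor.

A, C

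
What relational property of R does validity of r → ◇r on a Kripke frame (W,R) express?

Reflexivity

This is frame-equivalent to □r → r (substitute ¬r for r and contrapose).
Suppose □r→r is valid. At any x set V(r)={w : Rxw}. Then □r holds at x, so r holds at x, i.e. Rxx.
Conversely, any frame satisfying ∀x Rxx validates the schema.
So the correspondent is reflexivity.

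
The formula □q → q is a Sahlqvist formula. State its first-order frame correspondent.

Suppose □q→q is valid. At any x set V(q)={w : Rxw}. Then □q holds at x, so q holds at x, i.e. Rxx.

Reflexivity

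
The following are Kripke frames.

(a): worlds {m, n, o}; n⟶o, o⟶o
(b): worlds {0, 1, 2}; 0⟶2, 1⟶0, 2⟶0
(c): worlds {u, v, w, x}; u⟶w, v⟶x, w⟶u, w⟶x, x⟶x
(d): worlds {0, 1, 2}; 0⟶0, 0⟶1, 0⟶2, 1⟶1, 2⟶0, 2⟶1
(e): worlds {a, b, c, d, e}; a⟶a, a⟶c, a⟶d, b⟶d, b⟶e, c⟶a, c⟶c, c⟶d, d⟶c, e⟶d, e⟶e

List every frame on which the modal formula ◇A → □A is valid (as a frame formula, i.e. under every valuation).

The schema corresponds to partial functionality: ∀x ∀y ∀z (Rxy ∧ Rxz → y = z).
(a): ✓.
(b): ✓.
(c): fails — w sees both u and x.
(d): fails — 0 sees both 0 and 1.
(e): fails — a sees both a and c.
Valid on: (a), (b).

(a), (b)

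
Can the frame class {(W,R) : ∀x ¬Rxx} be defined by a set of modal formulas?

No — not modally definable

Modal frame validity is preserved under surjective bounded morphisms.
The 4-cycle (worlds w0,w1,w2,w3 with w0→w1→w2→w3→w0) is irreflexive, and the map sending every world to a single reflexive point • is a surjective bounded morphism (forth: every edge maps to (•,•); back: every world has a successor). So any modal formula valid on the 4-cycle is also valid on the reflexive point, which is not irreflexive.
So the class is not modally definable.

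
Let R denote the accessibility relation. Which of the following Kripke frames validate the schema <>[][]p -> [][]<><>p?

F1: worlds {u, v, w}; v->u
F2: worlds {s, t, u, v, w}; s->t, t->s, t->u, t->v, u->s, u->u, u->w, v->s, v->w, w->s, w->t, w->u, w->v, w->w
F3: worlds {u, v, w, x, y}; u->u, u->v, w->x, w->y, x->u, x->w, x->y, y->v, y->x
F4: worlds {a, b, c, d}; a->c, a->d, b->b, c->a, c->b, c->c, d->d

This is the axiom for a generalized confluence (Geach) condition; its first-order frame correspondent is forall x forall y forall z ((xRy & x R^2 z) -> exists w (y R^2 w & z R^2 w)).
F1: condition met.
F2: condition met.
F3: fails — uRu, uR²v but no t with uR²t and vR²t.
F4: fails — aRd, aR²b but no w with dR²w and bR²w.
Valid on: F1, F2.

F1, F2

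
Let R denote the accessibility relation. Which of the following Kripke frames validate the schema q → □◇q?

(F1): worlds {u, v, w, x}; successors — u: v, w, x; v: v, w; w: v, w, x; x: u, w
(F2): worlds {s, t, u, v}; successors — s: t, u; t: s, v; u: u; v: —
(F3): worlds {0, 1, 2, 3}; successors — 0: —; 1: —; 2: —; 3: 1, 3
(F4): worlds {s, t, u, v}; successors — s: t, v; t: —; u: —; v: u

The schema corresponds to symmetry: ∀x ∀y (Rxy → Ryx).
(F1): fails — Ruv but not Rvu.
(F2): fails — Rtv but not Rvt.
(F3): fails — R31 but not R13.
(F4): fails — Rvu but not Ruv.
Valid on no frame.

none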